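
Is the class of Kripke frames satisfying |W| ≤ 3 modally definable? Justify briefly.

Not definable by any modal formula

Any modally definable frame class is closed under disjoint unions.
Any modal formula valid on each of 4 disjoint one-world frames is valid on their disjoint union (validity is preserved under disjoint unions). Each one-world frame has |W|=1≤3, but the union has |W|=4.
So no modal formula (or set of formulas) defines exactly the |W|≤3 frames.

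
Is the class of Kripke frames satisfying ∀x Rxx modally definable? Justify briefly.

Yes — defined by □q → q

This is a Sahlqvist condition; the T axiom □q → q defines it.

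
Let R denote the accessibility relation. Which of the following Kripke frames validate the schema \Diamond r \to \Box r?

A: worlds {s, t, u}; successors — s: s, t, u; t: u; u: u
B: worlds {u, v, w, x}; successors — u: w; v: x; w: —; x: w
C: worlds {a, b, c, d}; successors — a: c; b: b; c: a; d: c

B, C

This is the axiom for partial functionality; its first-order frame correspondent is \forall x \forall y \forall z (Rxy \wedge Rxz \to y = z).
A: fails — s sees both s and t.
B: satisfies the condition.
C: satisfies the condition.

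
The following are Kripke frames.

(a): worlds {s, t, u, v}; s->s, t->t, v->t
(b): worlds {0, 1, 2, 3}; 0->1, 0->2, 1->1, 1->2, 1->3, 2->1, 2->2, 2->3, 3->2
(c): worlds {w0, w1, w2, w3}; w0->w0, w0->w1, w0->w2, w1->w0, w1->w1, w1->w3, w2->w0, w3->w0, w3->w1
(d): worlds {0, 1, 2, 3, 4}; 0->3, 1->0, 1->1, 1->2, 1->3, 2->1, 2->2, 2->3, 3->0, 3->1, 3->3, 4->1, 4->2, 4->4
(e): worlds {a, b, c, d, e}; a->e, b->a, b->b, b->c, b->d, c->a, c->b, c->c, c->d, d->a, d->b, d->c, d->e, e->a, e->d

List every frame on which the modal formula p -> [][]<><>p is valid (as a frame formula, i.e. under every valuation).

none

Frame correspondent (Sahlqvist): forall x forall z (x R^2 z -> exists w (x = w & z R^2 w)) — i.e. a generalized confluence (Geach) condition.
(a): fails — vR²t but no w with v=w and tR²w.
(b): fails — 0R²1 but no w with 0=w and 1R²w.
(c): fails — w3R²w2 but no w with w3=w and w2R²w.
(d): fails — 2R²0 but no w with 2=w and 0R²w.
(e): fails — bR²a but no w with b=w and aR²w.
Valid on no frame.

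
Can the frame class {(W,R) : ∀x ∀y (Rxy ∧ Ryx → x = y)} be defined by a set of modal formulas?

Modal frame validity is preserved under surjective bounded morphisms.
The 8-cycle (worlds w0,w1,w2,w3,w4,w5,w6,w7 with w0→w1→w2→w3→w4→w5→w6→w7→w0) is antisymmetric. Sending even-indexed worlds to a and odd-indexed worlds to b is a surjective bounded morphism onto the two-world frame with a↔b, which is not antisymmetric.
Hence antisymmetry is not modally definable.

No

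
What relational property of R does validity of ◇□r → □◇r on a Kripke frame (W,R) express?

Convergence

Suppose ◇□r→□◇r is valid. Take Rxy, Rxz and set V(r)={w : Ryw}. Then □r at y so ◇□r at x, so □◇r at x, so ◇r at z, giving w with Rzw and Ryw.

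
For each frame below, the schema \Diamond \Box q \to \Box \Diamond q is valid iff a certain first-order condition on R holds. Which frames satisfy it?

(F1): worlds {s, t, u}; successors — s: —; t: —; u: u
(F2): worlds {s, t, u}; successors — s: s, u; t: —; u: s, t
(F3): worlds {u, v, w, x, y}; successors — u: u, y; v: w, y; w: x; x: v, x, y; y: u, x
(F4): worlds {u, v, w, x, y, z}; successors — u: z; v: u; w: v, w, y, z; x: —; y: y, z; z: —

(F1)

Frame correspondent (Sahlqvist): \forall x \forall y \forall z (Rxy \wedge Rxz \to \exists w (Ryw \wedge Rzw)) — i.e. convergence.
(F1): holds.
(F2): fails — Rus and Rut but s and t have no common successor.
(F3): fails — Rxy and Rxv but y and v have no common successor.
(F4): fails — Ruz and Ruz but z and z have no common successor.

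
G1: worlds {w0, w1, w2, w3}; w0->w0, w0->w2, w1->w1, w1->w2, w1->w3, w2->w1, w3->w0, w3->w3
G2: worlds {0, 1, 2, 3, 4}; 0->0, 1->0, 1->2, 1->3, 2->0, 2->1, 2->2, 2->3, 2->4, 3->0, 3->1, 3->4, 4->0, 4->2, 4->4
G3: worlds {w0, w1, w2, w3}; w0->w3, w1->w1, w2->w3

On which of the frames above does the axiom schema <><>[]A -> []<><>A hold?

G2, G3

This is the axiom for a generalized confluence (Geach) condition; its first-order frame correspondent is forall x forall y forall z ((x R^2 y & xRz) -> exists w (yRw & z R^2 w)).
G1: fails — w1R²w2, w1Rw3 but no w with w2Rw and w3R²w.
G2: satisfies the condition.
G3: satisfies the condition.
Valid on: G2, G3.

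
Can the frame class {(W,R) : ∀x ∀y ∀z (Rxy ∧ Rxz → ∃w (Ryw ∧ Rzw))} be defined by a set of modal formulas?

Yes: it is convergence, defined by the .2 schema ◇□p → □◇p.
Suppose ◇□p→□◇p is valid. Take Rxy, Rxz and set V(p)={w : Ryw}. Then □p at y so ◇□p at x, so □◇p at x, so ◇p at z, giving w with Rzw and Ryw.

Yes, by ◇□p → □◇p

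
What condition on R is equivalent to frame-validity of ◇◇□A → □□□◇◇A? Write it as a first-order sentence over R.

∀x ∀y ∀z ((xR²y ∧ xR³z) → ∃w (yRw ∧ zR²w))

This is a Sahlqvist (Geach-type) schema ◇^2□^1A → □^3◇^2A.
Minimal-valuation argument: fix x; take any y with xR^2y and any z with xR^3z. Set V(A) to the set of worlds R-reachable from y in exactly 1 step. Then □^1A holds at y, so the antecedent holds at x; validity forces ◇^2A at z, giving a w with zR^2w and yR^1w.
First-order correspondent: ∀x ∀y ∀z ((xR²y ∧ xR³z) → ∃w (yRw ∧ zR²w)).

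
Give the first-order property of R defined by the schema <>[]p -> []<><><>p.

forall x forall y forall z ((xRy & xRz) -> exists w (yRw & z R^3 w))

This is a Sahlqvist (Geach-type) schema ◇^1□^1p → □^1◇^3p.
Minimal-valuation argument: fix x; take any y with xR^1y and any z with xR^1z. Set V(p) to the set of worlds R-reachable from y in exactly 1 step. Then □^1p holds at y, so the antecedent holds at x; validity forces ◇^3p at z, giving a w with zR^3w and yR^1w.
First-order correspondent: forall x forall y forall z ((xRy & xRz) -> exists w (yRw & z R^3 w)).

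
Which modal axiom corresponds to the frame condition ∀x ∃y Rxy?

□r → ◇r

The condition is seriality. The D schema □r → ◇r defines it.
Suppose □r→◇r is valid. At any x set V(r)=W. Then □r at x, so ◇r at x, so x has a successor.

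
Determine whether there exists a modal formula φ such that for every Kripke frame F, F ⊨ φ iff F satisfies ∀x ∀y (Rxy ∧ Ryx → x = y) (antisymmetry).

Modal frame validity is preserved under surjective bounded morphisms.
The 4-cycle (worlds a,b,c,d with a→b→c→d→a) is antisymmetric. Sending even-indexed worlds to s and odd-indexed worlds to t is a surjective bounded morphism onto the two-world frame with s↔t, which is not antisymmetric.
So the class is not modally definable.

Not definable by any modal formula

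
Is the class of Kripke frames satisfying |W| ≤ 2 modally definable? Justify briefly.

No

If a class were modally definable it would be closed under disjoint unions (Goldblatt–Thomason).
Any modal formula valid on each of 3 disjoint one-world frames is valid on their disjoint union (validity is preserved under disjoint unions). Each one-world frame has |W|=1≤2, but the union has |W|=3.
So no modal formula (or set of formulas) defines exactly the |W|≤2 frames.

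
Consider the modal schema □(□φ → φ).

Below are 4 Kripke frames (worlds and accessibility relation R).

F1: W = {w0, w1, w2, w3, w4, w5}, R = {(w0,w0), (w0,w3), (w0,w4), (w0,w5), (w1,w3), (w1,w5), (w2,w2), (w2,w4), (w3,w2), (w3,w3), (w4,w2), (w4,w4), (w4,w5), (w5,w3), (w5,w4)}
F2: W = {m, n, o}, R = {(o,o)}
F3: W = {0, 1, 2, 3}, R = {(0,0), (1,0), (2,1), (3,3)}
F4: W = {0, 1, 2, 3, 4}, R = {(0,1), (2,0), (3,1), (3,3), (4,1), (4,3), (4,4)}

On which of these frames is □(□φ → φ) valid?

F2

The schema corresponds to shift-reflexivity: ∀x ∀y (Rxy → Ryy).
F1: fails — Rw1w5 but not Rw5w5.
F2: satisfies the condition.
F3: fails — R21 but not R11.
F4: fails — R31 but not R11.
Valid on: F2.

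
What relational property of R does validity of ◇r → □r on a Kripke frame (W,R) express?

Partial functionality

This schema is the CD axiom.
Its frame correspondent is partial functionality — ∀x ∀y ∀z (Rxy ∧ Rxz → y = z).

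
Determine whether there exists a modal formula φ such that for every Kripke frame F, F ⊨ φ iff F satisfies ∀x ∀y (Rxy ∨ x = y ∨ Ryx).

Modal frame validity is preserved under disjoint unions.
Take 4 disjoint single-world reflexive frames: each is trivially connected, but their disjoint union has 4 worlds with no edge between distinct components, so it is not connected.
So no modal formula (or set of formulas) defines exactly the connected frames.

No — not modally definable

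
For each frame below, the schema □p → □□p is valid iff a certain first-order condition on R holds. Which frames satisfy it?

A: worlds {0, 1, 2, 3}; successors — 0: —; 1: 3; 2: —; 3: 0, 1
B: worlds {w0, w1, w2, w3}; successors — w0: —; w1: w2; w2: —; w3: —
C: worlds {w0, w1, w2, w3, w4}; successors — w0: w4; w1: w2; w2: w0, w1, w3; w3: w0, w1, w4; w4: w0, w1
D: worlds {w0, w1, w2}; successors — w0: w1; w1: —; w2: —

The schema corresponds to transitivity: ∀x ∀y ∀z (Rxy ∧ Ryz → Rxz).
A: fails — R31 and R13 but not R33.
B: satisfies the condition.
C: fails — Rw1w2 and Rw2w1 but not Rw1w1.
D: satisfies the condition.
Valid on: B, D.

B, D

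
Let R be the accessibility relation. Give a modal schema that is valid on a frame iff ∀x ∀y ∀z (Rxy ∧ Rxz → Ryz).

This is the Euclidean property; the standard corresponding axiom is 5: ◇ψ → □◇ψ.

◇ψ → □◇ψ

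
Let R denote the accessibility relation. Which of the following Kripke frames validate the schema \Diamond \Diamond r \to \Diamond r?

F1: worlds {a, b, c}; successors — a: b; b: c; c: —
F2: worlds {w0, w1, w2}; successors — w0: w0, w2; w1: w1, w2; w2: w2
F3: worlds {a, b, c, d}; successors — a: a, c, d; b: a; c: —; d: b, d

F2

The schema corresponds to transitivity: \forall x \forall y \forall z (Rxy \wedge Ryz \to Rxz).
F1: fails — Rab and Rbc but not Rac.
F2: holds.
F3: fails — Rba and Rac but not Rbc.
Valid on: F2.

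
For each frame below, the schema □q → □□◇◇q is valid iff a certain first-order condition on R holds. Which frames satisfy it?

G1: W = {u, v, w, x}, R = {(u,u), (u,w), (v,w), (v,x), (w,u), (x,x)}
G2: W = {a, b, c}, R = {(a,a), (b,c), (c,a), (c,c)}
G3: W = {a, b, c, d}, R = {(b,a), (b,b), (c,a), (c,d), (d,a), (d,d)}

G1

The schema corresponds to a generalized confluence (Geach) condition: ∀x ∀z (xR²z → ∃w (xRw ∧ zR²w)).
G1: condition met.
G2: fails — bR²a but no w with bRw and aR²w.
G3: fails — bR²a but no w with bRw and aR²w.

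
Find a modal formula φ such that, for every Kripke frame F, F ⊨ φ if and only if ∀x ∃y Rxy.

□r → ◇r

The condition is seriality. The D schema □r → ◇r defines it.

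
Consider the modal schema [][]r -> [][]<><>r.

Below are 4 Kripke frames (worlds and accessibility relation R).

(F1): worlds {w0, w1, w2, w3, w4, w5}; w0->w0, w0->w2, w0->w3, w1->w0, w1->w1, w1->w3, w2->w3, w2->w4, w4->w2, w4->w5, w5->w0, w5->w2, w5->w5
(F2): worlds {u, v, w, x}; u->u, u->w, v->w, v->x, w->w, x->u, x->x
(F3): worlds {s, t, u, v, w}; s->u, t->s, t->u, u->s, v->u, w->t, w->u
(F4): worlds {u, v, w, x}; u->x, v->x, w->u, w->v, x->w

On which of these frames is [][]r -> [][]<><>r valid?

(F2), (F3)

This is the axiom for a generalized confluence (Geach) condition; its first-order frame correspondent is forall x forall z (x R^2 z -> exists w (x R^2 w & z R^2 w)).
(F1): fails — w0R²w3 but no w with w0R²w and w3R²w.
(F2): condition met.
(F3): condition met.
(F4): fails — uR²w but no t with uR²t and wR²t.
Valid on: (F2), (F3).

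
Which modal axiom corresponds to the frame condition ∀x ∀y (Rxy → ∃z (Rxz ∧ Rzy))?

□□p → □p

The condition is density. The C4 schema □□p → □p defines it.
Suppose □□p→□p is valid. Take Rxy and set V(p)={w : xR²w}. Then □□p at x, so □p at x, so p at y, i.e. ∃z(Rxz∧Rzy).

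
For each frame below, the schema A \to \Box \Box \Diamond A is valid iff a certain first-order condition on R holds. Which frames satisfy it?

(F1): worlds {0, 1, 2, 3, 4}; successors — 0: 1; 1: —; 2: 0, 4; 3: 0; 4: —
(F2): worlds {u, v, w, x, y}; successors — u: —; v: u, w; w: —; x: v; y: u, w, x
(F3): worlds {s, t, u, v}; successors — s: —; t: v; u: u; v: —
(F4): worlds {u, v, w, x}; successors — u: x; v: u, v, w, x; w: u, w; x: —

(F3)

Frame correspondent (Sahlqvist): \forall x \forall z (x R^2 z \to \exists w (x = w \wedge zRw)) — i.e. a generalized confluence (Geach) condition.
(F1): fails — 2R²1 but no w with 2=w and 1Rw.
(F2): fails — xR²u but no t with x=t and uRt.
(F3): satisfies the condition.
(F4): fails — vR²u but no t with v=t and uRt.
Valid on: (F3).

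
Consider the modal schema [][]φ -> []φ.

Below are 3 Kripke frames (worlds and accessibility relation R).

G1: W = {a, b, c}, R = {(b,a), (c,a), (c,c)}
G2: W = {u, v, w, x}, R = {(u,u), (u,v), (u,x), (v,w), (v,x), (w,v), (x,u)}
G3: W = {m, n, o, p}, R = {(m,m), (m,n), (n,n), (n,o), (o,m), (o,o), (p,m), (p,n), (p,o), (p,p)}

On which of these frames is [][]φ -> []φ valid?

G3

This is the axiom for density; its first-order frame correspondent is forall x forall y (Rxy -> exists z (Rxz & Rzy)).
G1: fails — Rba but no z with Rbz and Rza.
G2: fails — Rvw but no z with Rvz and Rzw.
G3: ✓.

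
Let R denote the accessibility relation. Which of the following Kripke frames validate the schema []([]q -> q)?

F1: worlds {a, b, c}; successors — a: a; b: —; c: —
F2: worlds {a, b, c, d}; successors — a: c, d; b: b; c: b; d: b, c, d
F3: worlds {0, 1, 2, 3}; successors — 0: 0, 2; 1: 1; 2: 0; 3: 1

Frame correspondent (Sahlqvist): forall x forall y (Rxy -> Ryy) — i.e. shift-reflexivity.
F1: condition met.
F2: fails — Rdc but not Rcc.
F3: fails — R02 but not R22.

F1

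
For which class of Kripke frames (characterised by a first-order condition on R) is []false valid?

□⊥ is valid iff no world has any successor (otherwise □⊥ fails at any world with one).
The converse is a direct semantic check.
Frame condition: forall x forall y ~Rxy.

emptiness of R: forall x forall y ~Rxy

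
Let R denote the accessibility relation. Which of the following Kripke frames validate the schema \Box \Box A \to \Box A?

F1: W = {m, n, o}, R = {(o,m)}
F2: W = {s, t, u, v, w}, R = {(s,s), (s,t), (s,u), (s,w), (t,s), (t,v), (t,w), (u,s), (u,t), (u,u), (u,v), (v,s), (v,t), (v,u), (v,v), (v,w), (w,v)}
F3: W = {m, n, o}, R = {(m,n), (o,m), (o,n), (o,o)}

This is the axiom for density; its first-order frame correspondent is \forall x \forall y (Rxy \to \exists z (Rxz \wedge Rzy)).
F1: fails — Rom but no z with Roz and Rzm.
F2: holds.
F3: fails — Rmn but no z with Rmz and Rzn.
Valid on: F2.

F2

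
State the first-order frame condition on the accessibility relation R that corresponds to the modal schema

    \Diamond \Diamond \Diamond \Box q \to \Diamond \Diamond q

\forall x \forall y (x R^3 y \to \exists w (yRw \wedge x R^2 w))

This is a Sahlqvist (Geach-type) schema ◇^3□^1q → □^0◇^2q.
First-order correspondent: \forall x \forall y (x R^3 y \to \exists w (yRw \wedge x R^2 w)).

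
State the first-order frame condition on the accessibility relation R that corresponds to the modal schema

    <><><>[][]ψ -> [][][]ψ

forall x forall y forall z ((x R^3 y & x R^3 z) -> exists w (y R^2 w & z = w))

This is a Sahlqvist (Geach-type) schema ◇^3□^2ψ → □^3◇^0ψ.
First-order correspondent: forall x forall y forall z ((x R^3 y & x R^3 z) -> exists w (y R^2 w & z = w)).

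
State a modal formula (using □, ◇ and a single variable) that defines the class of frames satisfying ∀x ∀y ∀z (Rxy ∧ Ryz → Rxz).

□ψ → □□ψ

A defining formula is □ψ → □□ψ (the 4 axiom).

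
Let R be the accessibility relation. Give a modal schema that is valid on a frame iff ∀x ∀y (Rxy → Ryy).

□(□q → q)

A defining formula is □(□q → q) (the T□ axiom).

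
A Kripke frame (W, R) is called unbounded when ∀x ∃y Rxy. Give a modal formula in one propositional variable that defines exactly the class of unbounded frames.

A defining formula is □s → ◇s (the D axiom).

□s → ◇s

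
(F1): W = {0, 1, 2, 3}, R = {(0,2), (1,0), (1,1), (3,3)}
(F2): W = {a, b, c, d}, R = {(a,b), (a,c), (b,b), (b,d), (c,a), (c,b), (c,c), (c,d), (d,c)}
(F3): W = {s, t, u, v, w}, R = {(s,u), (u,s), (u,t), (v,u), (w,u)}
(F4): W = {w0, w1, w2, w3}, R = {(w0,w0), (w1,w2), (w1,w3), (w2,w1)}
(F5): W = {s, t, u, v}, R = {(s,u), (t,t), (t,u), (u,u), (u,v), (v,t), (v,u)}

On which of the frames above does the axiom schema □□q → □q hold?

(F2), (F5)

This is the axiom for density; its first-order frame correspondent is ∀x ∀y (Rxy → ∃z (Rxz ∧ Rzy)).
(F1): fails — R02 but no z with R0z and Rz2.
(F2): ✓.
(F3): fails — Rwu but no z with Rwz and Rzu.
(F4): fails — Rw1w2 but no z with Rw1z and Rzw2.
(F5): ✓.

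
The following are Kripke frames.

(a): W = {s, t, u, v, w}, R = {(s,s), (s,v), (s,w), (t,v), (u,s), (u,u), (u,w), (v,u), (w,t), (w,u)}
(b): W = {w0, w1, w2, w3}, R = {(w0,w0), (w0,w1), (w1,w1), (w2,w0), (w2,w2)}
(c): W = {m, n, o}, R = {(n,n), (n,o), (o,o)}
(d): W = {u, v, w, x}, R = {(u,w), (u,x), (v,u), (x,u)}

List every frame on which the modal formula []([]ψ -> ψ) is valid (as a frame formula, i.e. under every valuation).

(b), (c)

The schema corresponds to shift-reflexivity: forall x forall y (Rxy -> Ryy).
(a): fails — Rwt but not Rtt.
(b): holds.
(c): holds.
(d): fails — Rvu but not Ruu.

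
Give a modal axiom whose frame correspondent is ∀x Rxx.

□p → p

A defining formula is □p → p (the T axiom).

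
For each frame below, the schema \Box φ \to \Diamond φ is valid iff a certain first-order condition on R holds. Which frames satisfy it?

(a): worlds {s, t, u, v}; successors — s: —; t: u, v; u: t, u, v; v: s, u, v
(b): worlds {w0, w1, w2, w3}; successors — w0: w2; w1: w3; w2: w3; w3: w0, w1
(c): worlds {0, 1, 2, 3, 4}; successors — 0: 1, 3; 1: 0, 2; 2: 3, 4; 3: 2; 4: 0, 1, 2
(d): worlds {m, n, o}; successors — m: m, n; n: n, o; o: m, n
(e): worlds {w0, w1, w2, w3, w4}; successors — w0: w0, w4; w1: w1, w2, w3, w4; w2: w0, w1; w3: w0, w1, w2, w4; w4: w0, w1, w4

The schema corresponds to seriality: \forall x \exists y Rxy.
(a): fails — world s has no successor.
(b): condition met.
(c): condition met.
(d): condition met.
(e): condition met.
Valid on: (b), (c), (d), (e).

(b), (c), (d), (e)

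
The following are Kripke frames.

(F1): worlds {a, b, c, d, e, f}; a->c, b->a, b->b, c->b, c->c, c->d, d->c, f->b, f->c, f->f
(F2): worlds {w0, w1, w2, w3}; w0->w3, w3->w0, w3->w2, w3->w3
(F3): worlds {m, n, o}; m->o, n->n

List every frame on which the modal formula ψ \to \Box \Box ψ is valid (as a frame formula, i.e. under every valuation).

(F3)

Frame correspondent (Sahlqvist): \forall x \forall z (x R^2 z \to \exists w (x = w \wedge z = w)) — i.e. a generalized confluence (Geach) condition.
(F1): fails — aR²b but a ≠ b.
(F2): fails — w0R²w2 but w0 ≠ w2.
(F3): satisfies the condition.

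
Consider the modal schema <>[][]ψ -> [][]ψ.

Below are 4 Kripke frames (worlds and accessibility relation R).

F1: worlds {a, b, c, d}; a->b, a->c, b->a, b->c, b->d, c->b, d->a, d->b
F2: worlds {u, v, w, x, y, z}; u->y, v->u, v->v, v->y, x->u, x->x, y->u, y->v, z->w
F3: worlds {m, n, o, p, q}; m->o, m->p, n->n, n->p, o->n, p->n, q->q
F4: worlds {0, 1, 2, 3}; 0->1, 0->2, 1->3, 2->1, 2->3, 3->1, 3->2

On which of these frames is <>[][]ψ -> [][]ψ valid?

F3

Frame correspondent (Sahlqvist): forall x forall y forall z ((xRy & x R^2 z) -> exists w (y R^2 w & z = w)) — i.e. a generalized confluence (Geach) condition.
F1: fails — aRb, aR²d but no w with bR²w and d=w.
F2: fails — vRu, vR²y but no t with uR²t and y=t.
F3: ✓.
F4: fails — 0R1, 0R²3 but no w with 1R²w and 3=w.
Valid on: F3.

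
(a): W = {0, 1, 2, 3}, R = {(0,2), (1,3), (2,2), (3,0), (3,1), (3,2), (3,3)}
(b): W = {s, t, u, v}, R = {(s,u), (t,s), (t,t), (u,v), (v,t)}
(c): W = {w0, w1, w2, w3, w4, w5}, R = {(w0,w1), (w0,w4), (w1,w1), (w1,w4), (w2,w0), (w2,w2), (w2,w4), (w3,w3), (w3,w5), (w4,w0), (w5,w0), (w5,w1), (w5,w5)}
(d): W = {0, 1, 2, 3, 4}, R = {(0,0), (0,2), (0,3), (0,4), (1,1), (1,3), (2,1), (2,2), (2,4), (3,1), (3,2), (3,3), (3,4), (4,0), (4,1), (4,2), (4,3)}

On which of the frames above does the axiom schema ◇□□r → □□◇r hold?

(d)

This is the axiom for a generalized confluence (Geach) condition; its first-order frame correspondent is ∀x ∀y ∀z ((xRy ∧ xR²z) → ∃w (yR²w ∧ zRw)).
(a): fails — 3R0, 3R²1 but no w with 0R²w and 1Rw.
(b): fails — tRs, tR²s but no w with sR²w and sRw.
(c): fails — w0Rw4, w0R²w4 but no w with w4R²w and w4Rw.
(d): ✓.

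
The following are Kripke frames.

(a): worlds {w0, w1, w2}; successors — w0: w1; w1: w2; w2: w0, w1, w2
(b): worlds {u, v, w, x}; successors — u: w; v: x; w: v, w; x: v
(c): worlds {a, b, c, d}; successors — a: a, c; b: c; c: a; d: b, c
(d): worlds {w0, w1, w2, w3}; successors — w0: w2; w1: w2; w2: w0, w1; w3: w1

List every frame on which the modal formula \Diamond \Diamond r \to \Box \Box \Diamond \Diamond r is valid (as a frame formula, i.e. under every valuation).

(c), (d)

The schema corresponds to a generalized confluence (Geach) condition: \forall x \forall y \forall z ((x R^2 y \wedge x R^2 z) \to \exists w (y = w \wedge z R^2 w)).
(a): fails — w1R²w0, w1R²w0 but no w with w0=w and w0R²w.
(b): fails — uR²w, uR²v but no t with w=t and vR²t.
(c): ✓.
(d): ✓.
Valid on: (c), (d).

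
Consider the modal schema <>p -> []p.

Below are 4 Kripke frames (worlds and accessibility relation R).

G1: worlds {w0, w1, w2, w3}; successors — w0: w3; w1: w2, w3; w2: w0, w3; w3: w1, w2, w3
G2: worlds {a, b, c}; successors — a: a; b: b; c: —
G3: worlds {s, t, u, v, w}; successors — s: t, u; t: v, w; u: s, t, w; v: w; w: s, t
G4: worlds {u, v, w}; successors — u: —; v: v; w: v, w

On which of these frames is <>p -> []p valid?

Frame correspondent (Sahlqvist): forall x forall y forall z (Rxy & Rxz -> y = z) — i.e. partial functionality.
G1: fails — w1 sees both w2 and w3.
G2: condition met.
G3: fails — s sees both t and u.
G4: fails — w sees both v and w.

G2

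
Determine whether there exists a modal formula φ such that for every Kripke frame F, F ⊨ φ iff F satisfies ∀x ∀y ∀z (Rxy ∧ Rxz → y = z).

Yes — defined by ◇q → □q

The condition is partial functionality. A defining modal formula is ◇q → □q.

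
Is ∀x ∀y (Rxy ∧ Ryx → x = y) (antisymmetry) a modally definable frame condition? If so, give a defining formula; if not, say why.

Not definable by any modal formula

If a class were modally definable it would be closed under surjective bounded morphisms (Goldblatt–Thomason).
The 8-cycle (worlds w0,w1,w2,w3,w4,w5,w6,w7 with w0→w1→w2→w3→w4→w5→w6→w7→w0) is antisymmetric. Sending even-indexed worlds to • and odd-indexed worlds to ∘ is a surjective bounded morphism onto the two-world frame with •↔∘, which is not antisymmetric.
So no modal formula (or set of formulas) defines exactly the antisymmetric frames.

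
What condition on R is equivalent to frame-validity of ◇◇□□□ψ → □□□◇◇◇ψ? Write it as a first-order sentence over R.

∀x ∀y ∀z ((xR²y ∧ xR³z) → ∃w (yR³w ∧ zR³w))

This is a Sahlqvist (Geach-type) schema ◇^2□^3ψ → □^3◇^3ψ.
First-order correspondent: ∀x ∀y ∀z ((xR²y ∧ xR³z) → ∃w (yR³w ∧ zR³w)).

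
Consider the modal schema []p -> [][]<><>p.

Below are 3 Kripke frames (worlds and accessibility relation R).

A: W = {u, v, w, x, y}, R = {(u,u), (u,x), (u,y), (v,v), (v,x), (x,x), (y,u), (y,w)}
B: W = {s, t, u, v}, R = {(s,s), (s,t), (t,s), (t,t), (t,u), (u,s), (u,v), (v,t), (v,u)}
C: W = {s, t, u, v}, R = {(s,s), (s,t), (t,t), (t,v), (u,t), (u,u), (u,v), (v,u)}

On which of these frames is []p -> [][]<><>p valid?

B, C

Frame correspondent (Sahlqvist): forall x forall z (x R^2 z -> exists w (xRw & z R^2 w)) — i.e. a generalized confluence (Geach) condition.
A: fails — uR²w but no t with uRt and wR²t.
B: ✓.
C: ✓.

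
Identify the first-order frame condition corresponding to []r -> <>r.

seriality: forall x exists y Rxy

This schema is the D axiom.
Its frame correspondent is seriality — forall x exists y Rxy.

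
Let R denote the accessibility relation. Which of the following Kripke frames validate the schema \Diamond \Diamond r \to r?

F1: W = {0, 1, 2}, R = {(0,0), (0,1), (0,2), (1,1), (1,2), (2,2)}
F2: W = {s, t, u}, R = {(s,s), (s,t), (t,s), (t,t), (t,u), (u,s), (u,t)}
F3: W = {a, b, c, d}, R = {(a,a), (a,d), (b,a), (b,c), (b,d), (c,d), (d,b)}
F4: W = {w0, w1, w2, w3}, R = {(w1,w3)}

This is the axiom for a generalized confluence (Geach) condition; its first-order frame correspondent is \forall x \forall y (x R^2 y \to \exists w (y = w \wedge x = w)).
F1: fails — 0R²1 but 1 ≠ 0.
F2: fails — sR²t but t ≠ s.
F3: fails — aR²b but b ≠ a.
F4: holds.
Valid on: F4.

F4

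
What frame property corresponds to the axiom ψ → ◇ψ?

Replacing ψ by ¬ψ and contraposing gives the equivalent schema □ψ → ψ.
Suppose □ψ→ψ is valid. At any x set V(ψ)={w : Rxw}. Then □ψ holds at x, so ψ holds at x, i.e. Rxx.

reflexivity: ∀x Rxx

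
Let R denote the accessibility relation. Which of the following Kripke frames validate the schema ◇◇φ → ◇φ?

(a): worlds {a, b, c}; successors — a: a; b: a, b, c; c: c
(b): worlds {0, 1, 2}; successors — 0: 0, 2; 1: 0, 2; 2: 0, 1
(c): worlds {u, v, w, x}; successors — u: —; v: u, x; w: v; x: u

(a)

Frame correspondent (Sahlqvist): ∀x ∀y ∀z (Rxy ∧ Ryz → Rxz) — i.e. transitivity.
(a): condition met.
(b): fails — R02 and R21 but not R01.
(c): fails — Rwv and Rvu but not Rwu.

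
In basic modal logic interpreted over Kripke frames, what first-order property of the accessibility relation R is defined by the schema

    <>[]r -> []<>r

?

convergence

Suppose ◇□r→□◇r is valid. Take Rxy, Rxz and set V(r)={w : Ryw}. Then □r at y so ◇□r at x, so □◇r at x, so ◇r at z, giving w with Rzw and Ryw.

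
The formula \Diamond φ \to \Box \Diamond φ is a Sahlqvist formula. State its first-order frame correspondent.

Suppose ◇φ→□◇φ is valid. Take Rxy, Rxz and set V(φ)={y}. Then ◇φ at x, so □◇φ at x, so ◇φ at z, so some w with Rzw has φ; w=y, i.e. Rzy. By symmetry of the argument, Ryz.

the Euclidean property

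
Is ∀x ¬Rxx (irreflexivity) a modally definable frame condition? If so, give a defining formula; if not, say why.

If a class were modally definable it would be closed under surjective bounded morphisms (Goldblatt–Thomason).
The 4-cycle (worlds w0,w1,w2,w3 with w0→w1→w2→w3→w0) is irreflexive, and the map sending every world to a single reflexive point • is a surjective bounded morphism (forth: every edge maps to (•,•); back: every world has a successor). So any modal formula valid on the 4-cycle is also valid on the reflexive point, which is not irreflexive.
Hence irreflexivity is not modally definable.

No — not modally definable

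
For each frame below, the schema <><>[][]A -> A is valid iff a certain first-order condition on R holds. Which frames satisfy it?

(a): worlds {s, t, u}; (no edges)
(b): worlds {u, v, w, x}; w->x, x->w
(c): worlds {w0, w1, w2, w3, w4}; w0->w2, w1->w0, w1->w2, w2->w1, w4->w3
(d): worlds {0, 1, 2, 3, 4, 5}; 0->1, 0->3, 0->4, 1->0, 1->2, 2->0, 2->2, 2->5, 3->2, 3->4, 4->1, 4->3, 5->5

Frame correspondent (Sahlqvist): forall x forall y (x R^2 y -> exists w (y R^2 w & x = w)) — i.e. a generalized confluence (Geach) condition.
(a): holds.
(b): holds.
(c): fails — w0R²w1 but no w with w1R²w and w0=w.
(d): fails — 1R²4 but no w with 4R²w and 1=w.

(a), (b)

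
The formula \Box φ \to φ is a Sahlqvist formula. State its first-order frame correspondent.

reflexivity

Suppose □φ→φ is valid. At any x set V(φ)={w : Rxw}. Then □φ holds at x, so φ holds at x, i.e. Rxx.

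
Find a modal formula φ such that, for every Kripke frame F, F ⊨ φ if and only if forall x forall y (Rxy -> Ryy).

□(□p → p)

The condition is shift-reflexivity. The T□ schema □(□p → p) defines it.
Suppose □(□p→p) is valid. Take Rxy and set V(p)={w : Ryw}. Then at y, □p holds; since □(□p→p) at x, □p→p at y, so p at y, i.e. Ryy.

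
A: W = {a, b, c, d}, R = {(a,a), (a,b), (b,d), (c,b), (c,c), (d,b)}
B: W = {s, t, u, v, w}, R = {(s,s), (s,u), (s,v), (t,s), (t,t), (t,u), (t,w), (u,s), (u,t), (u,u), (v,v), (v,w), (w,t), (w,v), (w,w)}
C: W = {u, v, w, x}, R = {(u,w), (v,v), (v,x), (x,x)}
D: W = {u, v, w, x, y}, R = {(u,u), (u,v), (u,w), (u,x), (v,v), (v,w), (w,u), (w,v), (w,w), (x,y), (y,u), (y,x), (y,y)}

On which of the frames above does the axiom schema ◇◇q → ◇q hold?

C

Frame correspondent (Sahlqvist): ∀x ∀y ∀z (Rxy ∧ Ryz → Rxz) — i.e. transitivity.
A: fails — Rab and Rbd but not Rad.
B: fails — Rwt and Rts but not Rws.
C: satisfies the condition.
D: fails — Rwu and Rux but not Rwx.
Valid on: C.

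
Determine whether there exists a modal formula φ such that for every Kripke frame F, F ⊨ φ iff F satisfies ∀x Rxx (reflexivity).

Yes — defined by □q → q

The condition is reflexivity. A defining modal formula is □q → q.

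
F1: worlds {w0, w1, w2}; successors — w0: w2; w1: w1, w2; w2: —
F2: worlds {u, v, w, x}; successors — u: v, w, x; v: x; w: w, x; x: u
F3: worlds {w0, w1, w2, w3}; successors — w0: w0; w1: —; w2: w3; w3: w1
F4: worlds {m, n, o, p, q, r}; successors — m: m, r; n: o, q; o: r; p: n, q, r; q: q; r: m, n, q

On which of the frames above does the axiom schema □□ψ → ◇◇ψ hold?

F2, F4

The schema corresponds to a generalized confluence (Geach) condition: ∀x ∃w (xR²w ∧ xR²w).
F1: fails — at w0 but no w with w0R²w and w0R²w.
F2: condition met.
F3: fails — at w1 but no w with w1R²w and w1R²w.
F4: condition met.
Valid on: F2, F4.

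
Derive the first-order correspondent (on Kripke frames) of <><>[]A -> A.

forall x forall y (x R^2 y -> exists w (yRw & x = w))

This is a Sahlqvist (Geach-type) schema ◇^2□^1A → □^0◇^0A.
Minimal-valuation argument: fix x; take any y with xR^2y and any z with xR^0z. Set V(A) to the set of worlds R-reachable from y in exactly 1 step. Then □^1A holds at y, so the antecedent holds at x; validity forces ◇^0A at z, giving a w with zR^0w and yR^1w.
First-order correspondent: forall x forall y (x R^2 y -> exists w (yRw & x = w)).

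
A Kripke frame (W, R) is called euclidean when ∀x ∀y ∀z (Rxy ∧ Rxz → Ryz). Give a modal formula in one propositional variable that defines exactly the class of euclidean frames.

A defining formula is ◇q → □◇q (the 5 axiom).

◇q → □◇q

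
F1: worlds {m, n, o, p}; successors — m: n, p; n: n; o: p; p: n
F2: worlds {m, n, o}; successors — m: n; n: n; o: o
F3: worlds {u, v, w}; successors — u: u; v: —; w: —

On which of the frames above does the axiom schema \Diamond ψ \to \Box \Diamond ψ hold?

F2, F3

The schema corresponds to the Euclidean property: \forall x \forall y \forall z (Rxy \wedge Rxz \to Ryz).
F1: fails — Rmn and Rmp but not Rnp.
F2: condition met.
F3: condition met.
Valid on: F2, F3.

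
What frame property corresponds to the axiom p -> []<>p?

symmetry

Suppose p→□◇p is valid. Take Rxy and set V(p)={x}. Then p at x, so □◇p at x, so ◇p at y, so some z with Ryz has p; z=x, i.e. Ryx.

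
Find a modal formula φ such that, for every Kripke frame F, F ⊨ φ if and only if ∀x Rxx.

□q → q

The condition is reflexivity. The T schema □q → q defines it.
Suppose □q→q is valid. At any x set V(q)={w : Rxw}. Then □q holds at x, so q holds at x, i.e. Rxx.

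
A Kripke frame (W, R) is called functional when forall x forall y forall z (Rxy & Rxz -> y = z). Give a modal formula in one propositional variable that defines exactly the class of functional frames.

◇ψ → □ψ

The condition is partial functionality. The CD schema ◇ψ → □ψ defines it.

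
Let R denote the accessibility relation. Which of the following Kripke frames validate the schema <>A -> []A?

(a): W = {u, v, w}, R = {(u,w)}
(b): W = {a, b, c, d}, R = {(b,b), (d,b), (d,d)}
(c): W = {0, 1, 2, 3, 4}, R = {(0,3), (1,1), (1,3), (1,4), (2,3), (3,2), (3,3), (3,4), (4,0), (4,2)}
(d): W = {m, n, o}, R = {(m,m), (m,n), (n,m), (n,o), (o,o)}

(a)

The schema corresponds to partial functionality: forall x forall y forall z (Rxy & Rxz -> y = z).
(a): satisfies the condition.
(b): fails — d sees both b and d.
(c): fails — 1 sees both 1 and 3.
(d): fails — m sees both m and n.
Valid on: (a).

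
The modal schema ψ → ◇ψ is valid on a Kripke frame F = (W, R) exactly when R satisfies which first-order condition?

Equivalently (dual form): □ψ → ψ.
Suppose □ψ→ψ is valid. At any x set V(ψ)={w : Rxw}. Then □ψ holds at x, so ψ holds at x, i.e. Rxx.

reflexivity: ∀x Rxx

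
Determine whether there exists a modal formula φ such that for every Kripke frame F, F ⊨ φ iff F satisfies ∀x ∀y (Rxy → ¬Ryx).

Not modally definable

Modal frame validity is preserved under surjective bounded morphisms.
The 5-cycle (worlds s,t,u,v,w with s→t→u→v→w→s) is asymmetric. Mapping every world to a single reflexive point • is a surjective bounded morphism, and the reflexive point is not asymmetric (R•• but asymmetry requires ¬R••).
So no modal formula (or set of formulas) defines exactly the asymmetric frames.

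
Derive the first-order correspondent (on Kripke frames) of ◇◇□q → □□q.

∀x ∀y ∀z ((xR²y ∧ xR²z) → ∃w (yRw ∧ z = w))

This is a Sahlqvist (Geach-type) schema ◇^2□^1q → □^2◇^0q.
Minimal-valuation argument: fix x; take any y with xR^2y and any z with xR^2z. Set V(q) to the set of worlds R-reachable from y in exactly 1 step. Then □^1q holds at y, so the antecedent holds at x; validity forces ◇^0q at z, giving a w with zR^0w and yR^1w.
First-order correspondent: ∀x ∀y ∀z ((xR²y ∧ xR²z) → ∃w (yRw ∧ z = w)).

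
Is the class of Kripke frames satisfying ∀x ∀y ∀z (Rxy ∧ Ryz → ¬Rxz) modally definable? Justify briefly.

No — not modally definable

Modal frame validity is preserved under surjective bounded morphisms.
The 3-cycle (worlds a,b,c with a→b→c→a) is intransitive. Mapping every world to a single reflexive point • is a surjective bounded morphism; the reflexive point is not intransitive (R••∧R•• but R••).
So the class is not modally definable.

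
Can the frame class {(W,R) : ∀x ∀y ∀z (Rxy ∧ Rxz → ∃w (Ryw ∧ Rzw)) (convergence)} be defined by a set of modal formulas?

Definable; ◇□r → □◇r defines it

This is a Sahlqvist condition; the .2 axiom ◇□r → □◇r defines it.
Suppose ◇□r→□◇r is valid. Take Rxy, Rxz and set V(r)={w : Ryw}. Then □r at y so ◇□r at x, so □◇r at x, so ◇r at z, giving w with Rzw and Ryw.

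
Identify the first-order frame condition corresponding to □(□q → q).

shift-reflexivity

Suppose □(□q→q) is valid. Take Rxy and set V(q)={w : Ryw}. Then at y, □q holds; since □(□q→q) at x, □q→q at y, so q at y, i.e. Ryy.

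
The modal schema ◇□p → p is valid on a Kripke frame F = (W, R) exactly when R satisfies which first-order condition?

symmetry

Replacing p by ¬p and contraposing gives the equivalent schema p → □◇p.
Suppose p→□◇p is valid. Take Rxy and set V(p)={x}. Then p at x, so □◇p at x, so ◇p at y, so some z with Ryz has p; z=x, i.e. Ryx.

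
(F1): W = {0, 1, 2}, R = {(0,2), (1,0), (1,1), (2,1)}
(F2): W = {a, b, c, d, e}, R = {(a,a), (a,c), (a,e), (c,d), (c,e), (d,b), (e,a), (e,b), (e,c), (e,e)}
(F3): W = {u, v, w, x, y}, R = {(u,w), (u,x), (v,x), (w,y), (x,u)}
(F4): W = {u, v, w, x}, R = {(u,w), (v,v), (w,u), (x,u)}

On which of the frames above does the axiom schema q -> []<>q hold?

The schema corresponds to symmetry: forall x forall y (Rxy -> Ryx).
(F1): fails — R10 but not R01.
(F2): fails — Reb but not Rbe.
(F3): fails — Ruw but not Rwu.
(F4): fails — Rxu but not Rux.

none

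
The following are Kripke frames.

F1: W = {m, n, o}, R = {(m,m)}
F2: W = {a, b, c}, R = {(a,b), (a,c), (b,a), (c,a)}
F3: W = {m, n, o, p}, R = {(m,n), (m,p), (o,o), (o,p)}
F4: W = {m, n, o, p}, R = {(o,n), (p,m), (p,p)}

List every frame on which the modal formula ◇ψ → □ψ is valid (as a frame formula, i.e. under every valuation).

Frame correspondent (Sahlqvist): ∀x ∀y ∀z (Rxy ∧ Rxz → y = z) — i.e. partial functionality.
F1: condition met.
F2: fails — a sees both b and c.
F3: fails — m sees both n and p.
F4: fails — p sees both m and p.

F1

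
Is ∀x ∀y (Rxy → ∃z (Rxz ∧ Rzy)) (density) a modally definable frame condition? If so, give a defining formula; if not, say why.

Definable; □□q → □q defines it

The condition is density. A defining modal formula is □□q → □q.
Suppose □□q→□q is valid. Take Rxy and set V(q)={w : xR²w}. Then □□q at x, so □q at x, so q at y, i.e. ∃z(Rxz∧Rzy).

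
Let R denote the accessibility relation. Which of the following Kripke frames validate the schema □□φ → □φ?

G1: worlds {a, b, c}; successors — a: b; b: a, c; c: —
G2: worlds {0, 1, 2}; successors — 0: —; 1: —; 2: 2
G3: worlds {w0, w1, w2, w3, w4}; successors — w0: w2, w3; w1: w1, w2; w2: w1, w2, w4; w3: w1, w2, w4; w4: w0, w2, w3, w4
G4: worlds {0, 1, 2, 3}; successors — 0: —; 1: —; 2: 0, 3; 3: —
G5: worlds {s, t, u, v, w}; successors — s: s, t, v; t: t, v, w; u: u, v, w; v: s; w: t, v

G2, G5

Frame correspondent (Sahlqvist): ∀x ∀y (Rxy → ∃z (Rxz ∧ Rzy)) — i.e. density.
G1: fails — Rab but no z with Raz and Rzb.
G2: satisfies the condition.
G3: fails — Rw0w3 but no z with Rw0z and Rzw3.
G4: fails — R23 but no z with R2z and Rz3.
G5: satisfies the condition.
Valid on: G2, G5.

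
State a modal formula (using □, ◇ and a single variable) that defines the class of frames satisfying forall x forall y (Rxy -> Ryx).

p → □◇p

A defining formula is p → □◇p (the B axiom).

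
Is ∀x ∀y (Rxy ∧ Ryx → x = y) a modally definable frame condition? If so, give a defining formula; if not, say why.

No — not modally definable

Any modally definable frame class is closed under surjective bounded morphisms.
The 6-cycle (worlds a,b,c,d,e,f with a→b→c→d→e→f→a) is antisymmetric. Sending even-indexed worlds to • and odd-indexed worlds to ∘ is a surjective bounded morphism onto the two-world frame with •↔∘, which is not antisymmetric.
So the class is not modally definable.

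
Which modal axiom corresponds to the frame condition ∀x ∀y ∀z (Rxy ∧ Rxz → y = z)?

◇q → □q

The condition is partial functionality. The CD schema ◇q → □q defines it.
Suppose ◇q→□q is valid. Take Rxy, Rxz and set V(q)={y}. Then ◇q at x, so □q at x, so q at z, i.e. z=y.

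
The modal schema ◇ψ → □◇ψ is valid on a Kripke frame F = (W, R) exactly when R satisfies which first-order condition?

Suppose ◇ψ→□◇ψ is valid. Take Rxy, Rxz and set V(ψ)={y}. Then ◇ψ at x, so □◇ψ at x, so ◇ψ at z, so some w with Rzw has ψ; w=y, i.e. Rzy. By symmetry of the argument, Ryz.
Conversely, any frame satisfying ∀x ∀y ∀z (Rxy ∧ Rxz → Ryz) validates the schema.
Frame condition: ∀x ∀y ∀z (Rxy ∧ Rxz → Ryz).

the Euclidean property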